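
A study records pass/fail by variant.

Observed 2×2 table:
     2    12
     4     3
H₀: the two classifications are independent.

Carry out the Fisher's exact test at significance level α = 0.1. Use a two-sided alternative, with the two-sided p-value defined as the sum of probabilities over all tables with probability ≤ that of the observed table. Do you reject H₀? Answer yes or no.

Margins: r₁=14, r₂=7, c₁=6, c₂=15, n=21
p_obs = C(14,2)·C(7,4)/C(21,6); sum pmf over tables with pmf ≤ p_obs
p-value (two-sided) = 0.11958
At α=0.1: p ≥ α → fail to reject H₀

reject H₀: no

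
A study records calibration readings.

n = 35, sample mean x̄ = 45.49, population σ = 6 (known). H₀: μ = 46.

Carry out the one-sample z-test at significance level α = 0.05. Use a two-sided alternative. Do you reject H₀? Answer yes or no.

SE = σ/√n = 6/√35 = 1.0142
z = (x̄−μ₀)/SE = (45.49−46)/1.0142 = -0.5029
p-value (two-sided) = 0.61506
At α=0.05: p ≥ α → fail to reject H₀

reject H₀: no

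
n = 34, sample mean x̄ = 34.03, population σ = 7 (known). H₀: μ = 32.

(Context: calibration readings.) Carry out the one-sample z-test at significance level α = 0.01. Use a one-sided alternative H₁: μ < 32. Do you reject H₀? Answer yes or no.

reject H₀: no

SE = σ/√n = 7/√34 = 1.2005
z = (x̄−μ₀)/SE = (34.03−32)/1.2005 = 1.6910
p-value (one-sided, H₁ less) = 0.95458
At α=0.01: p ≥ α → fail to reject H₀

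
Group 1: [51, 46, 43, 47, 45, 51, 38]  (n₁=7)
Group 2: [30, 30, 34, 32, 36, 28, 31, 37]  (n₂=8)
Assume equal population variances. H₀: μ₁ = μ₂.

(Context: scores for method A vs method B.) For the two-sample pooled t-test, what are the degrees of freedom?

df = n₁ + n₂ − 2 = 7 + 8 − 2 = 13

degrees of freedom = 13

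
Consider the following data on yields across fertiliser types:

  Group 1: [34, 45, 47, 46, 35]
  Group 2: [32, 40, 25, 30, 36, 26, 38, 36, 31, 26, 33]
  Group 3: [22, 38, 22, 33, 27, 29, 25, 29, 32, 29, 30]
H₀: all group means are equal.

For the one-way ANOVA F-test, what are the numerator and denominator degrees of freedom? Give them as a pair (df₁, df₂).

degrees of freedom = [2, 24]

k = 3 groups, N = 27 total
df = (k−1, N−k) = (3−1, 27−3) = (2, 24)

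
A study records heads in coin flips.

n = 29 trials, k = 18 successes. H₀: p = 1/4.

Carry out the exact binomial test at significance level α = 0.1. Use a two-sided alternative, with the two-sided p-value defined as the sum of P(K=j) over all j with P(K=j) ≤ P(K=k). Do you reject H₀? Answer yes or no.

Exact binomial: n=29, k=18, p₀=1/4=0.2500
P(X=j) = C(n,j)·p₀^j·(1−p₀)^(n−j); p = Σ P(X=j) over j with P(X=j) ≤ P(X=18)
p-value (two-sided) = 0.00003
At α=0.1: p < α → reject H₀

reject H₀: yes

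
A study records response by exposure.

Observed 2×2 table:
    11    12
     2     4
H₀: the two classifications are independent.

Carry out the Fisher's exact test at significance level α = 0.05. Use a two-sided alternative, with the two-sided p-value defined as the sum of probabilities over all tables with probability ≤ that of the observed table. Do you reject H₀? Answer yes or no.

Margins: r₁=23, r₂=6, c₁=13, c₂=16, n=29
p_obs = C(23,11)·C(6,2)/C(29,13); sum pmf over tables with pmf ≤ p_obs
p-value (two-sided) = 0.66284
At α=0.05: p ≥ α → fail to reject H₀

reject H₀: no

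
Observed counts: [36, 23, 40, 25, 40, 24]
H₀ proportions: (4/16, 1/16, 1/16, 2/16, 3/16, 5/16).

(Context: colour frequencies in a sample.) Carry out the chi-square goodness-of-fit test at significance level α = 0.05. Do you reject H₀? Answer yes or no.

n = 188; E_i = n·p_i = [47.00, 11.75, 11.75, 23.50, 35.25, 58.75]
χ² = (36−47.00)²/47.00 + (23−11.75)²/11.75 + (40−11.75)²/11.75 + (25−23.50)²/23.50 + (40−35.25)²/35.25 + (24−58.75)²/58.75 = 102.5560
df = 5
p-value (upper-tail) = 0.00000
At α=0.05: p < α → reject H₀

reject H₀: yes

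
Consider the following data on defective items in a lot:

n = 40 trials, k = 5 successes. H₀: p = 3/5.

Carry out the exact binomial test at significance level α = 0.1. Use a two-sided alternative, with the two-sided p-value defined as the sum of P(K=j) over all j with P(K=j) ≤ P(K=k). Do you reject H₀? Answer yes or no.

reject H₀: yes

Exact binomial: n=40, k=5, p₀=3/5=0.6000
P(X=j) = C(n,j)·p₀^j·(1−p₀)^(n−j); p = Σ P(X=j) over j with P(X=j) ≤ P(X=5)
p-value (two-sided) = 0.00000
At α=0.1: p < α → reject H₀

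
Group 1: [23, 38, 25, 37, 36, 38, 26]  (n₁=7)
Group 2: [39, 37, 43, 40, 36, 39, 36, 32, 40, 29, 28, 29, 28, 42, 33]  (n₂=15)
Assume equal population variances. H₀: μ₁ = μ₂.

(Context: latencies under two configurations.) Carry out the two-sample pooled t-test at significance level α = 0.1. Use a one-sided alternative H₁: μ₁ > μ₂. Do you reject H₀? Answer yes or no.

reject H₀: no

x̄₁=31.857, s₁=6.817, n₁=7
x̄₂=35.400, s₂=5.221, n₂=15
s_p² = [6·6.817² + 14·5.221²]/20 = 33.0229
SE = √(s_p²·(1/7+1/15)) = 2.6304
t = (31.857−35.400)/2.6304 = -1.3469
df = 20
p-value (one-sided, H₁ greater) = 0.90346
At α=0.1: p ≥ α → fail to reject H₀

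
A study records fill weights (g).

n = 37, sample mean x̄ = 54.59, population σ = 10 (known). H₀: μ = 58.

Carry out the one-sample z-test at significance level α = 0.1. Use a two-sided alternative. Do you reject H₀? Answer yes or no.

SE = σ/√n = 10/√37 = 1.6440
z = (x̄−μ₀)/SE = (54.59−58)/1.6440 = -2.0742
p-value (two-sided) = 0.03806
At α=0.1: p < α → reject H₀

reject H₀: yes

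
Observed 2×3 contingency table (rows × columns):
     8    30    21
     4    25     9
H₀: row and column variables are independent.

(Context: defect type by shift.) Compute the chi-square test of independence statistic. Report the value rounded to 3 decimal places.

Row totals [59, 38], col totals [12, 55, 30], n=97
χ² = (8−7.30)²/7.30 + (30−33.45)²/33.45 + (21−18.25)²/18.25 + (4−4.70)²/4.70 + (25−21.55)²/21.55 + (9−11.75)²/11.75 = 2.1419
df = 2

test statistic = 2.142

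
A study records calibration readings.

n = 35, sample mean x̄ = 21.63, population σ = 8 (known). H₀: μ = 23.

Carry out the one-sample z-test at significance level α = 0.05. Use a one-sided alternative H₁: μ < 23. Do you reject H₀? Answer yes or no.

SE = σ/√n = 8/√35 = 1.3522
z = (x̄−μ₀)/SE = (21.63−23)/1.3522 = -1.0131
p-value (one-sided, H₁ less) = 0.15550
At α=0.05: p ≥ α → fail to reject H₀

reject H₀: no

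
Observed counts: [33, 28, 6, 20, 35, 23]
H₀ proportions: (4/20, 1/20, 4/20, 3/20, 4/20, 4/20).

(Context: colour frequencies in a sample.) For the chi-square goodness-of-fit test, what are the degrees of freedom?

degrees of freedom = 5

df = k − 1 = 6 − 1 = 5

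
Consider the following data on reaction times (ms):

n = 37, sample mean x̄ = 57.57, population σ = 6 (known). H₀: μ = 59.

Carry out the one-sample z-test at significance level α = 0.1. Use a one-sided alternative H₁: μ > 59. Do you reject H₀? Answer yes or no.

reject H₀: no

SE = σ/√n = 6/√37 = 0.9864
z = (x̄−μ₀)/SE = (57.57−59)/0.9864 = -1.4497
p-value (one-sided, H₁ greater) = 0.92643
At α=0.1: p ≥ α → fail to reject H₀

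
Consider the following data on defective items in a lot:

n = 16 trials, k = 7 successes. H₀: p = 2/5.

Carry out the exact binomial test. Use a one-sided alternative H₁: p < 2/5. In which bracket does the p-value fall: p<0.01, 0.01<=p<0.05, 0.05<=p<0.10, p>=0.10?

Exact binomial: n=16, k=7, p₀=2/5=0.4000
P(X≤7) from Σ C(n,i)·p₀^i·(1−p₀)^(n−i)
p-value (one-sided, H₁ less) = 0.71606
→ bracket: p>=0.10

p-value bracket: p>=0.10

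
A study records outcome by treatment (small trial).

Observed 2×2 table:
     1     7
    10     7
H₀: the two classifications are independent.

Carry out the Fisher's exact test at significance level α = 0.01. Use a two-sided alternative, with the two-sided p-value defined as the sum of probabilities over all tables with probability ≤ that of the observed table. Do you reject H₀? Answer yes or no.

reject H₀: no

Margins: r₁=8, r₂=17, c₁=11, c₂=14, n=25
p_obs = C(8,1)·C(17,10)/C(25,11); sum pmf over tables with pmf ≤ p_obs
p-value (two-sided) = 0.04211
At α=0.01: p ≥ α → fail to reject H₀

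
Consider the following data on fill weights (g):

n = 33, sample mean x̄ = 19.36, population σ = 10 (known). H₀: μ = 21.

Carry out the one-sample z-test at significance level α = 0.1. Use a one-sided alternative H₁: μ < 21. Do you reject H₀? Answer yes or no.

reject H₀: no

SE = σ/√n = 10/√33 = 1.7408
z = (x̄−μ₀)/SE = (19.36−21)/1.7408 = -0.9421
p-value (one-sided, H₁ less) = 0.17307
At α=0.1: p ≥ α → fail to reject H₀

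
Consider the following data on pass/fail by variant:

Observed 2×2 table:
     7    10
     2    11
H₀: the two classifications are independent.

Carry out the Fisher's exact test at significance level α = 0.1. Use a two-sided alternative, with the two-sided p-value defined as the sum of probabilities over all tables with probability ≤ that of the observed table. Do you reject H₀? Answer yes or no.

reject H₀: no

Margins: r₁=17, r₂=13, c₁=9, c₂=21, n=30
p_obs = C(17,7)·C(13,2)/C(30,9); sum pmf over tables with pmf ≤ p_obs
p-value (two-sided) = 0.22927
At α=0.1: p ≥ α → fail to reject H₀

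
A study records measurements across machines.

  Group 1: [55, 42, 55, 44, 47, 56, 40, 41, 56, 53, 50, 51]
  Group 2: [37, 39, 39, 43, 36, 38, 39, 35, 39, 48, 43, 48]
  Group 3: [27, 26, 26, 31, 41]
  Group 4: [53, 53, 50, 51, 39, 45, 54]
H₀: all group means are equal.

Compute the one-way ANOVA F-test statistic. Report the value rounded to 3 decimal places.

test statistic = 18.109

Group means [49.17, 40.33, 30.20, 49.29], grand mean 43.611
SSB = Σnᵢ(x̄ᵢ−x̄)² = 1623.994; SSW = ΣΣ(x−x̄ᵢ)² = 956.562
MSB = 1623.994/3 = 541.3312; MSW = 956.562/32 = 29.8926
F = MSB/MSW = 18.1092
df = (3, 32)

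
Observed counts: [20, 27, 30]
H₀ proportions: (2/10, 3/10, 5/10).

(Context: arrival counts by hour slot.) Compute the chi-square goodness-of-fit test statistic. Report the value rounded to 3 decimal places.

n = 77; E_i = n·p_i = [15.40, 23.10, 38.50]
χ² = (20−15.40)²/15.40 + (27−23.10)²/23.10 + (30−38.50)²/38.50 = 3.9091
df = 2

test statistic = 3.909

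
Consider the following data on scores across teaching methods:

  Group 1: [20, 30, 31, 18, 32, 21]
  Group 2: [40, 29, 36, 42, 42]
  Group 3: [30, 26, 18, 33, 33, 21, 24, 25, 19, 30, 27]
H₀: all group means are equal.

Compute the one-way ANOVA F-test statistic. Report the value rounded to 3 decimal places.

test statistic = 8.976

Group means [25.33, 37.80, 26.00], grand mean 28.500
SSB = Σnᵢ(x̄ᵢ−x̄)² = 561.367; SSW = ΣΣ(x−x̄ᵢ)² = 594.133
MSB = 561.367/2 = 280.6833; MSW = 594.133/19 = 31.2702
F = MSB/MSW = 8.9761
df = (2, 19)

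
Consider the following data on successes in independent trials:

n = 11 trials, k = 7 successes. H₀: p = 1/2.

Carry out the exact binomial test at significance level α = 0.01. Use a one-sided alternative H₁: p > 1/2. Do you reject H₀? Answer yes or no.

Exact binomial: n=11, k=7, p₀=1/2=0.5000
P(X≥7) from Σ C(n,i)·p₀^i·(1−p₀)^(n−i)
p-value (one-sided, H₁ greater) = 0.27441
At α=0.01: p ≥ α → fail to reject H₀

reject H₀: no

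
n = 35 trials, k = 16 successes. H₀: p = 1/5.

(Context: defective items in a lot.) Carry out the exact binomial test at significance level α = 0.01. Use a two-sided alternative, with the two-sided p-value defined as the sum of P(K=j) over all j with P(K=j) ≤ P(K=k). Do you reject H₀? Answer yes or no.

reject H₀: yes

Exact binomial: n=35, k=16, p₀=1/5=0.2000
P(X=j) = C(n,j)·p₀^j·(1−p₀)^(n−j); p = Σ P(X=j) over j with P(X=j) ≤ P(X=16)
p-value (two-sided) = 0.00052
At α=0.01: p < α → reject H₀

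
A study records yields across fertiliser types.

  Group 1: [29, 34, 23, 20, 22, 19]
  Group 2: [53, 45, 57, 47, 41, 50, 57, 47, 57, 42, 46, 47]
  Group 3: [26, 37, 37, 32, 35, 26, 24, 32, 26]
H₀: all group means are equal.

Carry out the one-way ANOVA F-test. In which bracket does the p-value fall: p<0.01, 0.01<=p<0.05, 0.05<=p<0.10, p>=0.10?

p-value bracket: p<0.01

Group means [24.50, 49.08, 30.56], grand mean 37.444
SSB = Σnᵢ(x̄ᵢ−x̄)² = 3058.028; SSW = ΣΣ(x−x̄ᵢ)² = 740.639
MSB = 3058.028/2 = 1529.0139; MSW = 740.639/24 = 30.8600
F = MSB/MSW = 49.5469
df = (2, 24)
p-value (upper-tail) = 0.00000
→ bracket: p<0.01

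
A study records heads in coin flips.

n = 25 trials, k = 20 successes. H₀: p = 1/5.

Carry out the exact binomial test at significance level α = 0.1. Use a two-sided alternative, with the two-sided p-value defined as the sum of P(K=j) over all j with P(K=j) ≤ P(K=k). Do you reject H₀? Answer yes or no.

reject H₀: yes

Exact binomial: n=25, k=20, p₀=1/5=0.2000
P(X=j) = C(n,j)·p₀^j·(1−p₀)^(n−j); p = Σ P(X=j) over j with P(X=j) ≤ P(X=20)
p-value (two-sided) = 0.00000
At α=0.1: p < α → reject H₀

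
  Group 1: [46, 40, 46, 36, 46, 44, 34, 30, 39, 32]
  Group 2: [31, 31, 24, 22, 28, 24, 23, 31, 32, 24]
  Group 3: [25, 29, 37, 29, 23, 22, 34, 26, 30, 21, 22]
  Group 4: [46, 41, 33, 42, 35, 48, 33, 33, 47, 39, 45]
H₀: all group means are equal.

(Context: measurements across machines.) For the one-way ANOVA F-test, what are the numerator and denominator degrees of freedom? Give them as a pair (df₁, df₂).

k = 4 groups, N = 42 total
df = (k−1, N−k) = (4−1, 42−4) = (3, 38)

degrees of freedom = [3, 38]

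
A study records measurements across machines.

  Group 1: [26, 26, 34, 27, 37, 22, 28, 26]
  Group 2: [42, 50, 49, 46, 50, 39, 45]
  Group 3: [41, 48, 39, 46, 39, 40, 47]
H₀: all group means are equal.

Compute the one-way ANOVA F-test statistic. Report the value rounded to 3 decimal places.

test statistic = 34.984

Group means [28.25, 45.86, 42.86], grand mean 38.500
SSB = Σnᵢ(x̄ᵢ−x̄)² = 1352.286; SSW = ΣΣ(x−x̄ᵢ)² = 367.214
MSB = 1352.286/2 = 676.1429; MSW = 367.214/19 = 19.3271
F = MSB/MSW = 34.9842
df = (2, 19)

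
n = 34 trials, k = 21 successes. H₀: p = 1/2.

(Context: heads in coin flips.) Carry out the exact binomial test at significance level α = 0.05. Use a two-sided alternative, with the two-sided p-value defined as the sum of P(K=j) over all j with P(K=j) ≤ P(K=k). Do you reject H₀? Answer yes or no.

reject H₀: no

Exact binomial: n=34, k=21, p₀=1/2=0.5000
P(X=j) = C(n,j)·p₀^j·(1−p₀)^(n−j); p = Σ P(X=j) over j with P(X=j) ≤ P(X=21)
p-value (two-sided) = 0.22948
At α=0.05: p ≥ α → fail to reject H₀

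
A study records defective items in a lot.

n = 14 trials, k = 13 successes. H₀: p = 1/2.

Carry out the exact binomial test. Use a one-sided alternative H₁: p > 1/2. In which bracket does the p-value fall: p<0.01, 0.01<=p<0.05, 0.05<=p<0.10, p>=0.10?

p-value bracket: p<0.01

Exact binomial: n=14, k=13, p₀=1/2=0.5000
P(X≥13) from Σ C(n,i)·p₀^i·(1−p₀)^(n−i)
p-value (one-sided, H₁ greater) = 0.00092
→ bracket: p<0.01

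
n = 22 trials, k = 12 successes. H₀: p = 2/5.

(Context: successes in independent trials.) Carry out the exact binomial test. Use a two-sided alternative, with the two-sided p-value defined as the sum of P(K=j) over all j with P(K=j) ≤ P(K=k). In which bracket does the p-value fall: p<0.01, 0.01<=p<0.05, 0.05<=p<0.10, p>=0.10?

p-value bracket: p>=0.10

Exact binomial: n=22, k=12, p₀=2/5=0.4000
P(X=j) = C(n,j)·p₀^j·(1−p₀)^(n−j); p = Σ P(X=j) over j with P(X=j) ≤ P(X=12)
p-value (two-sided) = 0.19293
→ bracket: p>=0.10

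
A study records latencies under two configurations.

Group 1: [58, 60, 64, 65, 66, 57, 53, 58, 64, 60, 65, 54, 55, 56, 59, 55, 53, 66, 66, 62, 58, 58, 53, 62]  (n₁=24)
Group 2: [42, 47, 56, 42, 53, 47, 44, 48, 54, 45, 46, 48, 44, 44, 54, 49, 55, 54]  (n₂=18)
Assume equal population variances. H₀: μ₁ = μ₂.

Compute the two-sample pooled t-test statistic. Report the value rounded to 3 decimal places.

x̄₁=59.458, s₁=4.501, n₁=24
x̄₂=48.444, s₂=4.718, n₂=18
s_p² = [23·4.501² + 17·4.718²]/40 = 21.1101
SE = √(s_p²·(1/24+1/18)) = 1.4326
t = (59.458−48.444)/1.4326 = 7.6880
df = 40

test statistic = 7.688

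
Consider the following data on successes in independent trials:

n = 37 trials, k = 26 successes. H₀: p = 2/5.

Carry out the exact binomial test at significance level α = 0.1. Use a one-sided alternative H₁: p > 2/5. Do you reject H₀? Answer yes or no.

reject H₀: yes

Exact binomial: n=37, k=26, p₀=2/5=0.4000
P(X≥26) from Σ C(n,i)·p₀^i·(1−p₀)^(n−i)
p-value (one-sided, H₁ greater) = 0.00019
At α=0.1: p < α → reject H₀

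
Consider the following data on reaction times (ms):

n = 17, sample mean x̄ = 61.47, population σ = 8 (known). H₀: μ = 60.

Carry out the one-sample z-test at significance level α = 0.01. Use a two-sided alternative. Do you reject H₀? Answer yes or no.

reject H₀: no

SE = σ/√n = 8/√17 = 1.9403
z = (x̄−μ₀)/SE = (61.47−60)/1.9403 = 0.7576
p-value (two-sided) = 0.44868
At α=0.01: p ≥ α → fail to reject H₀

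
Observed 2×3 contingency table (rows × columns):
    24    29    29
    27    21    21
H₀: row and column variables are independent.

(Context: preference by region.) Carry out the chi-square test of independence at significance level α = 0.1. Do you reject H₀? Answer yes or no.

reject H₀: no

Row totals [82, 69], col totals [51, 50, 50], n=151
χ² = (24−27.70)²/27.70 + (29−27.15)²/27.15 + (29−27.15)²/27.15 + (27−23.30)²/23.30 + (21−22.85)²/22.85 + (21−22.85)²/22.85 = 1.6293
df = 2
p-value (upper-tail) = 0.44279
At α=0.1: p ≥ α → fail to reject H₀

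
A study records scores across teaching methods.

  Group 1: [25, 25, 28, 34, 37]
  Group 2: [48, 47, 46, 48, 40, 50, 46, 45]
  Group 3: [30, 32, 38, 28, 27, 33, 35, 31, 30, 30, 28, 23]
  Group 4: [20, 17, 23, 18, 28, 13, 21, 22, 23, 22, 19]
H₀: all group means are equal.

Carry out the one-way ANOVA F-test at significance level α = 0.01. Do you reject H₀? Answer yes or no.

Group means [29.80, 46.25, 30.42, 20.55], grand mean 30.833
SSB = Σnᵢ(x̄ᵢ−x̄)² = 3073.056; SSW = ΣΣ(x−x̄ᵢ)² = 497.944
MSB = 3073.056/3 = 1024.3520; MSW = 497.944/32 = 15.5607
F = MSB/MSW = 65.8292
df = (3, 32)
p-value (upper-tail) = 0.00000
At α=0.01: p < α → reject H₀

reject H₀: yes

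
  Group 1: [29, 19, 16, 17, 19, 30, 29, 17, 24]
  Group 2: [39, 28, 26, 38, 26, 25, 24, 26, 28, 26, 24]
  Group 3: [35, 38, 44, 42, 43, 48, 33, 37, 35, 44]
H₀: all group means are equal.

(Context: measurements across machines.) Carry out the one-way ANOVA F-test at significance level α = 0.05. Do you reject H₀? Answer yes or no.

reject H₀: yes

Group means [22.22, 28.18, 39.90], grand mean 30.300
SSB = Σnᵢ(x̄ᵢ−x̄)² = 1558.208; SSW = ΣΣ(x−x̄ᵢ)² = 768.092
MSB = 1558.208/2 = 779.1040; MSW = 768.092/27 = 28.4478
F = MSB/MSW = 27.3871
df = (2, 27)
p-value (upper-tail) = 0.00000
At α=0.05: p < α → reject H₀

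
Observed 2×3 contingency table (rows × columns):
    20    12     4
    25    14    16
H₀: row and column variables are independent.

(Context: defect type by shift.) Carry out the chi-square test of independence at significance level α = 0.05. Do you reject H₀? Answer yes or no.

Row totals [36, 55], col totals [45, 26, 20], n=91
χ² = (20−17.80)²/17.80 + (12−10.29)²/10.29 + (4−7.91)²/7.91 + (25−27.20)²/27.20 + (14−15.71)²/15.71 + (16−12.09)²/12.09 = 4.1221
df = 2
p-value (upper-tail) = 0.12732
At α=0.05: p ≥ α → fail to reject H₀

reject H₀: no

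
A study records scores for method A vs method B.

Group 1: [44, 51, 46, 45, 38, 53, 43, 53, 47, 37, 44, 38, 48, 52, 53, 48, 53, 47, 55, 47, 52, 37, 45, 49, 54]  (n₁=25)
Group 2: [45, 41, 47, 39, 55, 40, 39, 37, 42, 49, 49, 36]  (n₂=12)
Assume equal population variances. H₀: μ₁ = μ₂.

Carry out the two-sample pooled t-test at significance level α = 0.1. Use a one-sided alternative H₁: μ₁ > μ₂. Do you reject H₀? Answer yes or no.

reject H₀: yes

x̄₁=47.160, s₁=5.528, n₁=25
x̄₂=43.250, s₂=5.770, n₂=12
s_p² = [24·5.528² + 11·5.770²]/35 = 31.4174
SE = √(s_p²·(1/25+1/12)) = 1.9685
t = (47.160−43.250)/1.9685 = 1.9863
df = 35
p-value (one-sided, H₁ greater) = 0.02744
At α=0.1: p < α → reject H₀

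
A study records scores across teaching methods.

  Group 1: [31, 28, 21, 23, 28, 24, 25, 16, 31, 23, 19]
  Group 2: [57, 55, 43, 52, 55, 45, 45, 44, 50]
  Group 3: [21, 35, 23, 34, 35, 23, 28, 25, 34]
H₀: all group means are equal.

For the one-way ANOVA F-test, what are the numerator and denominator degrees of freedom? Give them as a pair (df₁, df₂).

k = 3 groups, N = 29 total
df = (k−1, N−k) = (3−1, 29−3) = (2, 26)

degrees of freedom = [2, 26]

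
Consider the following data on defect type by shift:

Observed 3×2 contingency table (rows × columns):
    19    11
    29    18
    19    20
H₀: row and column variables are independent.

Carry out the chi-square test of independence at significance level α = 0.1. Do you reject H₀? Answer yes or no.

reject H₀: no

Row totals [30, 47, 39], col totals [67, 49], n=116
χ² = (19−17.33)²/17.33 + (11−12.67)²/12.67 + (29−27.15)²/27.15 + (18−19.85)²/19.85 + (19−22.53)²/22.53 + (20−16.47)²/16.47 = 1.9882
df = 2
p-value (upper-tail) = 0.37005
At α=0.1: p ≥ α → fail to reject H₀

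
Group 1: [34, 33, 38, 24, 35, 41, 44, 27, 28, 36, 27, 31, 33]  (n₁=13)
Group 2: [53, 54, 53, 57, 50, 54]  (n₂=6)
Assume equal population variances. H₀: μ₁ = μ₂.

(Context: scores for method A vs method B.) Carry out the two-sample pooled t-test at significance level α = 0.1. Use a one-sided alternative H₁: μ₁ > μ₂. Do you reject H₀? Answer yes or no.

reject H₀: no

x̄₁=33.154, s₁=5.814, n₁=13
x̄₂=53.500, s₂=2.258, n₂=6
s_p² = [12·5.814² + 5·2.258²]/17 = 25.3643
SE = √(s_p²·(1/13+1/6)) = 2.4857
t = (33.154−53.500)/2.4857 = -8.1854
df = 17
p-value (one-sided, H₁ greater) = 1.00000
At α=0.1: p ≥ α → fail to reject H₀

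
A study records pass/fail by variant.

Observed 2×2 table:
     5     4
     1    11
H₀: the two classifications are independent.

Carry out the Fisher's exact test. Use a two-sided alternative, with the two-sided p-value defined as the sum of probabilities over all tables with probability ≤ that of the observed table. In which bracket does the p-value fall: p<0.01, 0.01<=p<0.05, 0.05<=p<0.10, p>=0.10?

p-value bracket: 0.01<=p<0.05

Margins: r₁=9, r₂=12, c₁=6, c₂=15, n=21
p_obs = C(9,5)·C(12,1)/C(21,6); sum pmf over tables with pmf ≤ p_obs
p-value (two-sided) = 0.04644
→ bracket: 0.01<=p<0.05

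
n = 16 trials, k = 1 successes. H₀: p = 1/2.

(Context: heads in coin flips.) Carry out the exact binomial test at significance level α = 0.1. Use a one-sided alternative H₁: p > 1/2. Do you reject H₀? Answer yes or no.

reject H₀: no

Exact binomial: n=16, k=1, p₀=1/2=0.5000
P(X≥1) from Σ C(n,i)·p₀^i·(1−p₀)^(n−i)
p-value (one-sided, H₁ greater) = 0.99998
At α=0.1: p ≥ α → fail to reject H₀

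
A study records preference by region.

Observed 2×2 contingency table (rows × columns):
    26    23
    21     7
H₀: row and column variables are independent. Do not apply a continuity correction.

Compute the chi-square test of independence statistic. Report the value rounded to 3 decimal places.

test statistic = 3.606

Row totals [49, 28], col totals [47, 30], n=77
χ² = (26−29.91)²/29.91 + (23−19.09)²/19.09 + (21−17.09)²/17.09 + (7−10.91)²/10.91 = 3.6062
df = 1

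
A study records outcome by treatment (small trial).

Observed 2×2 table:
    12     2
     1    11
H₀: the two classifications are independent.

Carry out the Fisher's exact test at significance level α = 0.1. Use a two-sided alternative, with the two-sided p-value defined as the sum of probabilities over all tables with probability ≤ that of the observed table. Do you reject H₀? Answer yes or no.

Margins: r₁=14, r₂=12, c₁=13, c₂=13, n=26
p_obs = C(14,12)·C(12,1)/C(26,13); sum pmf over tables with pmf ≤ p_obs
p-value (two-sided) = 0.00021
At α=0.1: p < α → reject H₀

reject H₀: yes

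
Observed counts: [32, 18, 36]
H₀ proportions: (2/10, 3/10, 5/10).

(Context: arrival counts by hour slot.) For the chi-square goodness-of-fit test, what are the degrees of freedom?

df = k − 1 = 3 − 1 = 2

degrees of freedom = 2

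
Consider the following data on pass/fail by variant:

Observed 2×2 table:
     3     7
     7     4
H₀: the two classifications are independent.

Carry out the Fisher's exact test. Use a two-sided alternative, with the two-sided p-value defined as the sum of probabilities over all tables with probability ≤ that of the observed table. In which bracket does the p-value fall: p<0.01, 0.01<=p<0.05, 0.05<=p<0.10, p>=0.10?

Margins: r₁=10, r₂=11, c₁=10, c₂=11, n=21
p_obs = C(10,3)·C(11,7)/C(21,10); sum pmf over tables with pmf ≤ p_obs
p-value (two-sided) = 0.19838
→ bracket: p>=0.10

p-value bracket: p>=0.10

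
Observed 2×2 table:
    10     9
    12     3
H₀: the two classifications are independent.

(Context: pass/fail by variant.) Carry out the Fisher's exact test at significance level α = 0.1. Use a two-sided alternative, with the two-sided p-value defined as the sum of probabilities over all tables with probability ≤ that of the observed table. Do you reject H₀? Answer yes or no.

Margins: r₁=19, r₂=15, c₁=22, c₂=12, n=34
p_obs = C(19,10)·C(15,12)/C(34,22); sum pmf over tables with pmf ≤ p_obs
p-value (two-sided) = 0.15181
At α=0.1: p ≥ α → fail to reject H₀

reject H₀: no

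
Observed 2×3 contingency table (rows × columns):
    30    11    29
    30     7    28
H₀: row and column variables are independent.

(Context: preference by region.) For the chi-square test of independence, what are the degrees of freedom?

degrees of freedom = 2

df = (r−1)(c−1) = (2−1)·(3−1) = 2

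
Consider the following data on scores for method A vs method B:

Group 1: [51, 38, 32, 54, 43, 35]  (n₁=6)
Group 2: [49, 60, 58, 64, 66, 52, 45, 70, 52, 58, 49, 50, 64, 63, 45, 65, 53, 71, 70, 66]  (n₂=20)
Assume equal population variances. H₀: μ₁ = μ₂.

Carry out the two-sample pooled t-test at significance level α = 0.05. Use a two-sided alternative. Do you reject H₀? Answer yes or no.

x̄₁=42.167, s₁=8.841, n₁=6
x̄₂=58.500, s₂=8.556, n₂=20
s_p² = [5·8.841² + 19·8.556²]/24 = 74.2431
SE = √(s_p²·(1/6+1/20)) = 4.0107
t = (42.167−58.500)/4.0107 = -4.0724
df = 24
p-value (two-sided) = 0.00044
At α=0.05: p < α → reject H₀

reject H₀: yes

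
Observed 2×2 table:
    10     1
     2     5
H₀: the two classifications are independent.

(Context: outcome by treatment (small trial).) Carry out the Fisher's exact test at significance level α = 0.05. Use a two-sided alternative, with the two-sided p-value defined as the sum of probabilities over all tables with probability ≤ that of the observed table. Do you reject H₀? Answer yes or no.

reject H₀: yes

Margins: r₁=11, r₂=7, c₁=12, c₂=6, n=18
p_obs = C(11,10)·C(7,2)/C(18,12); sum pmf over tables with pmf ≤ p_obs
p-value (two-sided) = 0.01282
At α=0.05: p < α → reject H₀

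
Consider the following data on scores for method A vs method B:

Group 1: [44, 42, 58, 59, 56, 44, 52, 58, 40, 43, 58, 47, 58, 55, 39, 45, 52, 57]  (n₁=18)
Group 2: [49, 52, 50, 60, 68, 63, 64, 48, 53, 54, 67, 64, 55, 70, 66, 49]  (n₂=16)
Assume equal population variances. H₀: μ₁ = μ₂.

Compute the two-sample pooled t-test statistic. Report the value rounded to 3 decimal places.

x̄₁=50.389, s₁=7.245, n₁=18
x̄₂=58.250, s₂=7.750, n₂=16
s_p² = [17·7.245² + 15·7.750²]/32 = 56.0399
SE = √(s_p²·(1/18+1/16)) = 2.5721
t = (50.389−58.250)/2.5721 = -3.0563
df = 32

test statistic = -3.056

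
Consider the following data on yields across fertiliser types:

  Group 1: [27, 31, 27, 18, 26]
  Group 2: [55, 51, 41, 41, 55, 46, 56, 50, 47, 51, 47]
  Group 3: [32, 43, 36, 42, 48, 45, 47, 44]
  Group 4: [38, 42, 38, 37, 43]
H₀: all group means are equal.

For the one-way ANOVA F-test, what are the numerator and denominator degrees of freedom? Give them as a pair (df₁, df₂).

degrees of freedom = [3, 25]

k = 4 groups, N = 29 total
df = (k−1, N−k) = (4−1, 29−4) = (3, 25)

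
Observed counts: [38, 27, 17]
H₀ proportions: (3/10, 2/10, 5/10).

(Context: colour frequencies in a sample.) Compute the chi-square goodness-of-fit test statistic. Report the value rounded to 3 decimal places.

test statistic = 28.199

n = 82; E_i = n·p_i = [24.60, 16.40, 41.00]
χ² = (38−24.60)²/24.60 + (27−16.40)²/16.40 + (17−41.00)²/41.00 = 28.1992
df = 2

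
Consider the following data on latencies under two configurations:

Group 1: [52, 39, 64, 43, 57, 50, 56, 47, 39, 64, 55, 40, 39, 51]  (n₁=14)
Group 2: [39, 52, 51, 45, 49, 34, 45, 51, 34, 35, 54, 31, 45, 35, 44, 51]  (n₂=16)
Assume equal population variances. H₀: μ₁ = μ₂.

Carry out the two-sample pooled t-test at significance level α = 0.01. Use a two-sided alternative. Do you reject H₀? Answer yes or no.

x̄₁=49.714, s₁=8.888, n₁=14
x̄₂=43.438, s₂=7.703, n₂=16
s_p² = [13·8.888² + 15·7.703²]/28 = 68.4570
SE = √(s_p²·(1/14+1/16)) = 3.0279
t = (49.714−43.438)/3.0279 = 2.0730
df = 28
p-value (two-sided) = 0.04749
At α=0.01: p ≥ α → fail to reject H₀

reject H₀: no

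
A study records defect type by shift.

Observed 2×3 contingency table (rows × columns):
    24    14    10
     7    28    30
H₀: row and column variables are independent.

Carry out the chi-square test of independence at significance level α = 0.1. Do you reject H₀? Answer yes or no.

reject H₀: yes

Row totals [48, 65], col totals [31, 42, 40], n=113
χ² = (24−13.17)²/13.17 + (14−17.84)²/17.84 + (10−16.99)²/16.99 + (7−17.83)²/17.83 + (28−24.16)²/24.16 + (30−23.01)²/23.01 = 21.9280
df = 2
p-value (upper-tail) = 0.00002
At α=0.1: p < α → reject H₀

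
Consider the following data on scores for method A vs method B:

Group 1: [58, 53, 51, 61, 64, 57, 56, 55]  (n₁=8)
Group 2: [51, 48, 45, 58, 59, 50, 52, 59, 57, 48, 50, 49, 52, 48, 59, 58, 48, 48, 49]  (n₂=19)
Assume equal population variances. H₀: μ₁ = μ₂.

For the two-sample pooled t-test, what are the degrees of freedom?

degrees of freedom = 25

df = n₁ + n₂ − 2 = 8 + 19 − 2 = 25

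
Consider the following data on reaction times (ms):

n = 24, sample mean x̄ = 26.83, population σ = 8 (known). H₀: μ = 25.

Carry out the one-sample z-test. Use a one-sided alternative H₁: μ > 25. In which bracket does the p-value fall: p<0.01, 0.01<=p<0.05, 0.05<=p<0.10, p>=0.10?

SE = σ/√n = 8/√24 = 1.6330
z = (x̄−μ₀)/SE = (26.83−25)/1.6330 = 1.1206
p-value (one-sided, H₁ greater) = 0.13122
→ bracket: p>=0.10

p-value bracket: p>=0.10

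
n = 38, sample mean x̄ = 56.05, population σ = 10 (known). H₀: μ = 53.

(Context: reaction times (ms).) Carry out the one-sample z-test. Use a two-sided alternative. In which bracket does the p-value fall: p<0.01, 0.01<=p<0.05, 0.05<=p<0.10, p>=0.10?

SE = σ/√n = 10/√38 = 1.6222
z = (x̄−μ₀)/SE = (56.05−53)/1.6222 = 1.8801
p-value (two-sided) = 0.06009
→ bracket: 0.05<=p<0.10

p-value bracket: 0.05<=p<0.10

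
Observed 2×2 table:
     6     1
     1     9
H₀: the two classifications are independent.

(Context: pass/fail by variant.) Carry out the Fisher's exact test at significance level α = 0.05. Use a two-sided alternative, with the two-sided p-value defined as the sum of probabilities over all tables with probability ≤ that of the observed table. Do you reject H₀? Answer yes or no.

reject H₀: yes

Margins: r₁=7, r₂=10, c₁=7, c₂=10, n=17
p_obs = C(7,6)·C(10,1)/C(17,7); sum pmf over tables with pmf ≤ p_obs
p-value (two-sided) = 0.00365
At α=0.05: p < α → reject H₀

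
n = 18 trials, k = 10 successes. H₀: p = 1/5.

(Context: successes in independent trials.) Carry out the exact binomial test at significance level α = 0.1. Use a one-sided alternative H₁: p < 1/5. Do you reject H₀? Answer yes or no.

reject H₀: no

Exact binomial: n=18, k=10, p₀=1/5=0.2000
P(X≤10) from Σ C(n,i)·p₀^i·(1−p₀)^(n−i)
p-value (one-sided, H₁ less) = 0.99984
At α=0.1: p ≥ α → fail to reject H₀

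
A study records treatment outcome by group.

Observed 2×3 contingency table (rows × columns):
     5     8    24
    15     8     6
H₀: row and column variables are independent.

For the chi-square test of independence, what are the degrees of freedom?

df = (r−1)(c−1) = (2−1)·(3−1) = 2

degrees of freedom = 2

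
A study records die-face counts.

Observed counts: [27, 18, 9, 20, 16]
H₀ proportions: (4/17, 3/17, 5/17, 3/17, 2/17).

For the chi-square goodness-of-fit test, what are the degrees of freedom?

df = k − 1 = 5 − 1 = 4

degrees of freedom = 4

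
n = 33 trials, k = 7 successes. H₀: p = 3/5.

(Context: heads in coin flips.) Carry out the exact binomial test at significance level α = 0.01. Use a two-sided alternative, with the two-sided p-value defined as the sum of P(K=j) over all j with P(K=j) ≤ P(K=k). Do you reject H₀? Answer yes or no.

Exact binomial: n=33, k=7, p₀=3/5=0.6000
P(X=j) = C(n,j)·p₀^j·(1−p₀)^(n−j); p = Σ P(X=j) over j with P(X=j) ≤ P(X=7)
p-value (two-sided) = 0.00001
At α=0.01: p < α → reject H₀

reject H₀: yes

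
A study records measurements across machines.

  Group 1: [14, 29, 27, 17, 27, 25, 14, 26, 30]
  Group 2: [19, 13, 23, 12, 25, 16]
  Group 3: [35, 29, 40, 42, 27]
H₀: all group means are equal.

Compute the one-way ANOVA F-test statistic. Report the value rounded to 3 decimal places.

Group means [23.22, 18.00, 34.60], grand mean 24.500
SSB = Σnᵢ(x̄ᵢ−x̄)² = 778.244; SSW = ΣΣ(x−x̄ᵢ)² = 640.756
MSB = 778.244/2 = 389.1222; MSW = 640.756/17 = 37.6915
F = MSB/MSW = 10.3239
df = (2, 17)

test statistic = 10.324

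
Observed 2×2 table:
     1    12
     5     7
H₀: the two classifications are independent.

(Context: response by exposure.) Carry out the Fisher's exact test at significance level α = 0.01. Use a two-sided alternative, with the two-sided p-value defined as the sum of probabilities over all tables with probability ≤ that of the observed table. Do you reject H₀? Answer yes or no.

reject H₀: no

Margins: r₁=13, r₂=12, c₁=6, c₂=19, n=25
p_obs = C(13,1)·C(12,5)/C(25,6); sum pmf over tables with pmf ≤ p_obs
p-value (two-sided) = 0.07304
At α=0.01: p ≥ α → fail to reject H₀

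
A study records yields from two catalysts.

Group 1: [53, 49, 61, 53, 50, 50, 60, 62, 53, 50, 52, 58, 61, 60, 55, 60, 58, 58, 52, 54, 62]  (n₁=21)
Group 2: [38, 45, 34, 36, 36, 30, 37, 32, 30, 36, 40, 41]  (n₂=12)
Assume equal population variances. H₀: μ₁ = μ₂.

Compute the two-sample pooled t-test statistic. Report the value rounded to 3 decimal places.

test statistic = 12.056

x̄₁=55.762, s₁=4.482, n₁=21
x̄₂=36.250, s₂=4.454, n₂=12
s_p² = [20·4.482² + 11·4.454²]/31 = 20.0019
SE = √(s_p²·(1/21+1/12)) = 1.6184
t = (55.762−36.250)/1.6184 = 12.0561
df = 31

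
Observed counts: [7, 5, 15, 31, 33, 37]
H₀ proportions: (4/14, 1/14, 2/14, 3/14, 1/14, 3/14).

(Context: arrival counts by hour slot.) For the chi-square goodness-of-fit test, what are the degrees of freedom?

df = k − 1 = 6 − 1 = 5

degrees of freedom = 5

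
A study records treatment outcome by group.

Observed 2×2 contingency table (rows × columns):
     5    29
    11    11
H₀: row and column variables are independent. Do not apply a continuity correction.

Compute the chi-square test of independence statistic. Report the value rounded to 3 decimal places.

test statistic = 8.153

Row totals [34, 22], col totals [16, 40], n=56
χ² = (5−9.71)²/9.71 + (29−24.29)²/24.29 + (11−6.29)²/6.29 + (11−15.71)²/15.71 = 8.1529
df = 1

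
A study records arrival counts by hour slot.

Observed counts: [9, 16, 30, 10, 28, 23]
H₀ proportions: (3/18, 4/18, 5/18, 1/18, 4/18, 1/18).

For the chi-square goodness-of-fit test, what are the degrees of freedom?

df = k − 1 = 6 − 1 = 5

degrees of freedom = 5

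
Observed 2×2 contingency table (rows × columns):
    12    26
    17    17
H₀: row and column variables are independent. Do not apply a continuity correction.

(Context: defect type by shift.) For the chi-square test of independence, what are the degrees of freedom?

degrees of freedom = 1

df = (r−1)(c−1) = (2−1)·(2−1) = 1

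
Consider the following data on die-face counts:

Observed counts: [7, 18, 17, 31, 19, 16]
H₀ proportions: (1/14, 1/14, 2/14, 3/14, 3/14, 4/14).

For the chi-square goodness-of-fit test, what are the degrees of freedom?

df = k − 1 = 6 − 1 = 5

degrees of freedom = 5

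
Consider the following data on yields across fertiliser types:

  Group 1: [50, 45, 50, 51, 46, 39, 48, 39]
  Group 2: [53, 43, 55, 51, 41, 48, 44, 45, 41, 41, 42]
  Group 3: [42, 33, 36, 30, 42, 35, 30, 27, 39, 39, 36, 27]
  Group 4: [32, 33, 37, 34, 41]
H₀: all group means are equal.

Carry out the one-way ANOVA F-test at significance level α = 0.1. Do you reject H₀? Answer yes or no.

reject H₀: yes

Group means [46.00, 45.82, 34.67, 35.40], grand mean 40.694
SSB = Σnᵢ(x̄ᵢ−x̄)² = 1090.136; SSW = ΣΣ(x−x̄ᵢ)² = 789.503
MSB = 1090.136/3 = 363.3786; MSW = 789.503/32 = 24.6720
F = MSB/MSW = 14.7284
df = (3, 32)
p-value (upper-tail) = 0.00000
At α=0.1: p < α → reject H₀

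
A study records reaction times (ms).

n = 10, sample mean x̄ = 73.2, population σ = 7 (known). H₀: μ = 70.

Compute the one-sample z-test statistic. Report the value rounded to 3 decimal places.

test statistic = 1.446

SE = σ/√n = 7/√10 = 2.2136
z = (x̄−μ₀)/SE = (73.2−70)/2.2136 = 1.4456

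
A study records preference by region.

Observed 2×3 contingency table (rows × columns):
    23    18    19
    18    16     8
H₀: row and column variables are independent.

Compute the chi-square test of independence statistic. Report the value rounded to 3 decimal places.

Row totals [60, 42], col totals [41, 34, 27], n=102
χ² = (23−24.12)²/24.12 + (18−20.00)²/20.00 + (19−15.88)²/15.88 + (18−16.88)²/16.88 + (16−14.00)²/14.00 + (8−11.12)²/11.12 = 2.0977
df = 2

test statistic = 2.098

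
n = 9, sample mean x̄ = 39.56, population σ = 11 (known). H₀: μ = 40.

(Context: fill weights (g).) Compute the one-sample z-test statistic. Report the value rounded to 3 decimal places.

test statistic = -0.120

SE = σ/√n = 11/√9 = 3.6667
z = (x̄−μ₀)/SE = (39.56−40)/3.6667 = -0.1200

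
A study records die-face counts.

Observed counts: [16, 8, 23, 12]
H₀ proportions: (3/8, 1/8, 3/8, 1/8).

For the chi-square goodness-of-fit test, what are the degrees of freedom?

degrees of freedom = 3

df = k − 1 = 4 − 1 = 3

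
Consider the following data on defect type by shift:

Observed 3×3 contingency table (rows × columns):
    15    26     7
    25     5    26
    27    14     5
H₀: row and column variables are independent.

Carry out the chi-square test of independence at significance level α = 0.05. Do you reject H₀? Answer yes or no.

reject H₀: yes

Row totals [48, 56, 46], col totals [67, 45, 38], n=150
χ² = (15−21.44)²/21.44 + (26−14.40)²/14.40 + (7−12.16)²/12.16 + (25−25.01)²/25.01 + (5−16.80)²/16.80 + (26−14.19)²/14.19 + (27−20.55)²/20.55 + (14−13.80)²/13.80 + (5−11.65)²/11.65 = 37.4220
df = 4
p-value (upper-tail) = 0.00000
At α=0.05: p < α → reject H₀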